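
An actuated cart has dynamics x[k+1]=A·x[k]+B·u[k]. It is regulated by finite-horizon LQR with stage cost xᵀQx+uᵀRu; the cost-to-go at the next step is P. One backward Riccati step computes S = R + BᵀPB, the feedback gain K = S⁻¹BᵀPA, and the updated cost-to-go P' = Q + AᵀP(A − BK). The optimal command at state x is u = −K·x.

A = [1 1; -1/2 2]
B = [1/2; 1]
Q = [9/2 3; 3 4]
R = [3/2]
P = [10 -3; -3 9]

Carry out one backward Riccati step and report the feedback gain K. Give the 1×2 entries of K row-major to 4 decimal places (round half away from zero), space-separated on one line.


BᵀP = [2.0000 7.5000]
S = R + BᵀPB = [3/2] + [8.5000] = [10.0000]
BᵀPA = [-1.7500 17.0000]
K = S⁻¹·BᵀPA = [-0.1750 1.7000]
A−BK = [1.0875 0.1500; -0.3250 0.3000]
AᵀP(A−BK) = [14.9438 -0.5250; -0.5250 5.1000]
P' = Q + AᵀP(A−BK) = [19.4438 2.4750; 2.4750 9.1000]
tr(P') = 28.5438

-0.1750 1.7000


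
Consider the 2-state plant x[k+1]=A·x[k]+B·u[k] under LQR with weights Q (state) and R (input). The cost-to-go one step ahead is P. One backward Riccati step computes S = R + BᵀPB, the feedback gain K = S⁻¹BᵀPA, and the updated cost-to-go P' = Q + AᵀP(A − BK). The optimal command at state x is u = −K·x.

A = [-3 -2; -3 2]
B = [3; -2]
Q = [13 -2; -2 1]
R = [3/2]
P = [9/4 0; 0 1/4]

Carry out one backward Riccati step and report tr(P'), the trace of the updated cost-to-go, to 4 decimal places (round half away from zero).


BᵀP = [6.7500 -0.5000]
S = R + BᵀPB = [3/2] + [21.2500] = [22.7500]
BᵀPA = [-18.7500 -14.5000]
K = S⁻¹·BᵀPA = [-0.8242 -0.6374]
A−BK = [-0.5275 -0.0879; -4.6484 0.7253]
AᵀP(A−BK) = [7.0467 0.0495; 0.0495 0.7582]
P' = Q + AᵀP(A−BK) = [20.0467 -1.9505; -1.9505 1.7582]
tr(P') = 21.8049

21.8049


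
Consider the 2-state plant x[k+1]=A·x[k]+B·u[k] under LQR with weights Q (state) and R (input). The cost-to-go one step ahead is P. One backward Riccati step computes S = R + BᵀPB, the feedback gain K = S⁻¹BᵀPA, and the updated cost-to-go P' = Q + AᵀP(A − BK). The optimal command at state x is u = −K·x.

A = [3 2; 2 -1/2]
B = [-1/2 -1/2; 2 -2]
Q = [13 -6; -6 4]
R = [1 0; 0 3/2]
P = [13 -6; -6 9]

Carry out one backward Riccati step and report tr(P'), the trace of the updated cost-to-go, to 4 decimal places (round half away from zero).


BᵀP = [-18.5000 21.0000; 5.5000 -15.0000]
S = R + BᵀPB = [1 0; 0 3/2] + [51.2500 -32.7500; -32.7500 27.2500] = [52.2500 -32.7500; -32.7500 28.7500]
BᵀPA = [-13.5000 -47.5000; -13.5000 18.5000]
K = S⁻¹·BᵀPA = [-1.9325 -1.7684; -2.6709 -1.3710]
A−BK = [0.6983 0.4303; 0.5231 0.2949]
AᵀP(A−BK) = [18.8537 11.6186; 11.6186 7.6137]
P' = Q + AᵀP(A−BK) = [31.8537 5.6186; 5.6186 11.6137]
tr(P') = 43.4673

43.4673


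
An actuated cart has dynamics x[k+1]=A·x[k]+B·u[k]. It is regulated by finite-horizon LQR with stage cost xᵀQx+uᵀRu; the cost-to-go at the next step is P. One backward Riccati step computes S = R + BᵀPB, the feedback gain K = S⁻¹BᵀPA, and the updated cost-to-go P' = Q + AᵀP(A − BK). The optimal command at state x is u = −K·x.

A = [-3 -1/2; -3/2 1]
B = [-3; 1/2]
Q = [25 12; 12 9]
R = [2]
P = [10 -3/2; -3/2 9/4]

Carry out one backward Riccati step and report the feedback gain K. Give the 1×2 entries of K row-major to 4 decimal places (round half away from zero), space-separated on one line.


0.8635 0.2164

BᵀP = [-30.7500 5.6250]
S = R + BᵀPB = [2] + [95.0625] = [97.0625]
BᵀPA = [83.8125 21.0000]
K = S⁻¹·BᵀPA = [0.8635 0.2164]
A−BK = [-0.4095 0.1491; -1.9317 0.8918]
AᵀP(A−BK) = [9.1912 -3.1333; -3.1333 1.7065]
P' = Q + AᵀP(A−BK) = [34.1912 8.8667; 8.8667 10.7065]
tr(P') = 44.8978


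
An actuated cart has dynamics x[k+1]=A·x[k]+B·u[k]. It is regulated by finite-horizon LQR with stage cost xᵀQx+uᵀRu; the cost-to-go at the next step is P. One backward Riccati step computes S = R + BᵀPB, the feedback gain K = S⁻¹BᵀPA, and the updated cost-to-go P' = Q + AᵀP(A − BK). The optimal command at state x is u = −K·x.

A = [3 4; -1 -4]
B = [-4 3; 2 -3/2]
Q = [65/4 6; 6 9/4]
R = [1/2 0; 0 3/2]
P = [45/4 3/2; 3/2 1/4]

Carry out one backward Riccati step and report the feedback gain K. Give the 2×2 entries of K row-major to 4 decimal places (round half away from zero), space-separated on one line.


-0.6446 -0.7810 0.1612 0.1953

BᵀP = [-42.0000 -5.5000; 31.5000 4.1250]
S = R + BᵀPB = [1/2 0; 0 3/2] + [157.0000 -117.7500; -117.7500 88.3125] = [157.5000 -117.7500; -117.7500 89.8125]
BᵀPA = [-120.5000 -146.0000; 90.3750 109.5000]
K = S⁻¹·BᵀPA = [-0.6446 -0.7810; 0.1612 0.1953]
A−BK = [-0.0619 0.2902; 0.5309 -2.1451]
AᵀP(A−BK) = [0.2617 0.2424; 0.2424 0.5924]
P' = Q + AᵀP(A−BK) = [16.5117 6.2424; 6.2424 2.8424]
tr(P') = 19.3541


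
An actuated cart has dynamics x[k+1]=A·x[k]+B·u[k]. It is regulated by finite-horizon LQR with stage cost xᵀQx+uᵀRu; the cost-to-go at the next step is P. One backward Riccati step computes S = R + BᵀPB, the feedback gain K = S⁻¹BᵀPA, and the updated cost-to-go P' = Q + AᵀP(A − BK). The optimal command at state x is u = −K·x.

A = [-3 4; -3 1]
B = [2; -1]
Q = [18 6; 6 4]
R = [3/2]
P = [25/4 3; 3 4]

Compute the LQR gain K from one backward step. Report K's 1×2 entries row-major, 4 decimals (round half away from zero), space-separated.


BᵀP = [9.5000 2.0000]
S = R + BᵀPB = [3/2] + [17.0000] = [18.5000]
BᵀPA = [-34.5000 40.0000]
K = S⁻¹·BᵀPA = [-1.8649 2.1622]
A−BK = [0.7297 -0.3243; -4.8649 3.1622]
AᵀP(A−BK) = [81.9122 -57.4054; -57.4054 41.5135]
P' = Q + AᵀP(A−BK) = [99.9122 -51.4054; -51.4054 45.5135]
tr(P') = 145.4257

-1.8649 2.1622


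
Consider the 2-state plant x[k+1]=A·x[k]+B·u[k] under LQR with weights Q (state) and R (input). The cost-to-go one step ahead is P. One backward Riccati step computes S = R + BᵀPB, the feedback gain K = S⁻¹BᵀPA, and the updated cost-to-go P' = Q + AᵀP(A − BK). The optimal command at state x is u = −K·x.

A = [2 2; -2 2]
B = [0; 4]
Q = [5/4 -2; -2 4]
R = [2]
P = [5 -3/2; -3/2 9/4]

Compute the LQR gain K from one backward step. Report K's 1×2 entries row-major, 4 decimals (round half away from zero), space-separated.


-0.7895 0.1579

BᵀP = [-6.0000 9.0000]
S = R + BᵀPB = [2] + [36.0000] = [38.0000]
BᵀPA = [-30.0000 6.0000]
K = S⁻¹·BᵀPA = [-0.7895 0.1579]
A−BK = [2.0000 2.0000; 1.1579 1.3684]
AᵀP(A−BK) = [17.3158 15.7368; 15.7368 16.0526]
P' = Q + AᵀP(A−BK) = [18.5658 13.7368; 13.7368 20.0526]
tr(P') = 38.6184


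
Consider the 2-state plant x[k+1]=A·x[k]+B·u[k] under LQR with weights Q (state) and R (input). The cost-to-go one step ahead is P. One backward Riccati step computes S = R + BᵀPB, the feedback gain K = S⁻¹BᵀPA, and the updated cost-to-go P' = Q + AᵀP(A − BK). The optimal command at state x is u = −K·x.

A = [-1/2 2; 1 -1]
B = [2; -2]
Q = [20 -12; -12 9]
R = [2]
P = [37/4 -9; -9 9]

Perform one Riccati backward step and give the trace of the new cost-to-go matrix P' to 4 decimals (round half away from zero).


BᵀP = [36.5000 -36.0000]
S = R + BᵀPB = [2] + [145.0000] = [147.0000]
BᵀPA = [-54.2500 109.0000]
K = S⁻¹·BᵀPA = [-0.3690 0.7415]
A−BK = [0.2381 0.5170; 0.2619 0.4830]
AᵀP(A−BK) = [0.2917 -0.5238; -0.5238 1.1769]
P' = Q + AᵀP(A−BK) = [20.2917 -12.5238; -12.5238 10.1769]
tr(P') = 30.4685

30.4685


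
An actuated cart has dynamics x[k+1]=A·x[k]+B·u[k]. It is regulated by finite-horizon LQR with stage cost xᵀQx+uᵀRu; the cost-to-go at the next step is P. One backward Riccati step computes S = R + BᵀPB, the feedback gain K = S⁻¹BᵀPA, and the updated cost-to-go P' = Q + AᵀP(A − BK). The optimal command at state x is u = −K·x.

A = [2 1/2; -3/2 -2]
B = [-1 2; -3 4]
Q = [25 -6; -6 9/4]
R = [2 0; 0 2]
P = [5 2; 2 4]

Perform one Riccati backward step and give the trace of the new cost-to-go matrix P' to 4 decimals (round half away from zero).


BᵀP = [-11.0000 -14.0000; 18.0000 20.0000]
S = R + BᵀPB = [2 0; 0 2] + [53.0000 -78.0000; -78.0000 116.0000] = [55.0000 -78.0000; -78.0000 118.0000]
BᵀPA = [-1.0000 22.5000; 6.0000 -31.0000]
K = S⁻¹·BᵀPA = [0.8621 0.5837; 0.6207 0.1232]
A−BK = [1.6207 0.8374; -1.3966 -0.7414]
AᵀP(A−BK) = [14.1379 7.3448; 7.3448 3.9335]
P' = Q + AᵀP(A−BK) = [39.1379 1.3448; 1.3448 6.1835]
tr(P') = 45.3214

45.3214


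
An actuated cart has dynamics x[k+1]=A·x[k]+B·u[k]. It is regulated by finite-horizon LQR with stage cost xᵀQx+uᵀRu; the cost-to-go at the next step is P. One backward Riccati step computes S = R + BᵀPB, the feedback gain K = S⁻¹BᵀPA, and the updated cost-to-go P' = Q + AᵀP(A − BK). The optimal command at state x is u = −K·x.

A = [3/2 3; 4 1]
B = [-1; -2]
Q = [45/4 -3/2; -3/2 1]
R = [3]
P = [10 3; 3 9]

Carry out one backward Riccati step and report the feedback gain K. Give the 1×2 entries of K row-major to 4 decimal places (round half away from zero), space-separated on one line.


-1.7705 -1.1311

BᵀP = [-16.0000 -21.0000]
S = R + BᵀPB = [3] + [58.0000] = [61.0000]
BᵀPA = [-108.0000 -69.0000]
K = S⁻¹·BᵀPA = [-1.7705 -1.1311]
A−BK = [-0.2705 1.8689; 0.4590 -1.2623]
AᵀP(A−BK) = [11.2869 -0.6639; -0.6639 38.9508]
P' = Q + AᵀP(A−BK) = [22.5369 -2.1639; -2.1639 39.9508]
tr(P') = 62.4877


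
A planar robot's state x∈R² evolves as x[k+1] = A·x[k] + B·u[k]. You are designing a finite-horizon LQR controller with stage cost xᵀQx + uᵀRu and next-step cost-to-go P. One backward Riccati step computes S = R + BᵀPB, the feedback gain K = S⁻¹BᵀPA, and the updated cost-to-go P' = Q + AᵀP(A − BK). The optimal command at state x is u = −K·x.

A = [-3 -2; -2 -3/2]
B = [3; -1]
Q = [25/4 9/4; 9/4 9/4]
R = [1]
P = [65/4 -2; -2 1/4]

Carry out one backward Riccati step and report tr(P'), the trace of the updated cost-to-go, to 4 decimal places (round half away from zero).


9.6568

BᵀP = [50.7500 -6.2500]
S = R + BᵀPB = [1] + [158.5000] = [159.5000]
BᵀPA = [-139.7500 -92.1250]
K = S⁻¹·BᵀPA = [-0.8762 -0.5776]
A−BK = [-0.3715 -0.2672; -2.8762 -2.0776]
AᵀP(A−BK) = [0.8045 0.5323; 0.5323 0.3524]
P' = Q + AᵀP(A−BK) = [7.0545 2.7823; 2.7823 2.6024]
tr(P') = 9.6568


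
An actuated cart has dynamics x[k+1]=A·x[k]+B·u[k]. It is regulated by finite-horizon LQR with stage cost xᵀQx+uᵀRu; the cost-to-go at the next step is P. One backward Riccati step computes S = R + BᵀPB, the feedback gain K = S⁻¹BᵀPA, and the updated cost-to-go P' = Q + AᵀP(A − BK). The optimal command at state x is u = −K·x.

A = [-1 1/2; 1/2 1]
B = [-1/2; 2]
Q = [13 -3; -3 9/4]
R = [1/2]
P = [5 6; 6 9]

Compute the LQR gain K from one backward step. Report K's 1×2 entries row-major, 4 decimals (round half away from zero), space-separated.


BᵀP = [9.5000 15.0000]
S = R + BᵀPB = [1/2] + [25.2500] = [25.7500]
BᵀPA = [-2.0000 19.7500]
K = S⁻¹·BᵀPA = [-0.0777 0.7670]
A−BK = [-1.0388 0.8835; 0.6553 -0.5340]
AᵀP(A−BK) = [1.0947 -0.9660; -0.9660 1.1019]
P' = Q + AᵀP(A−BK) = [14.0947 -3.9660; -3.9660 3.3519]
tr(P') = 17.4466

-0.0777 0.7670


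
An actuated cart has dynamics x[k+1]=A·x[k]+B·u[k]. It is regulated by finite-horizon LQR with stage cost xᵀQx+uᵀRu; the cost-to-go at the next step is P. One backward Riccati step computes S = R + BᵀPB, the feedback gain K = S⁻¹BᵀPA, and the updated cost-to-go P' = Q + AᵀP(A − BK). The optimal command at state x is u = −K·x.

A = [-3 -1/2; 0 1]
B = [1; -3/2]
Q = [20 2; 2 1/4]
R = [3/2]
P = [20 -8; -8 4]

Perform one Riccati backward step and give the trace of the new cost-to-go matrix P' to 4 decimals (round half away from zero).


31.6353

BᵀP = [32.0000 -14.0000]
S = R + BᵀPB = [3/2] + [53.0000] = [54.5000]
BᵀPA = [-96.0000 -30.0000]
K = S⁻¹·BᵀPA = [-1.7615 -0.5505]
A−BK = [-1.2385 0.0505; -2.6422 0.1743]
AᵀP(A−BK) = [10.8991 1.1560; 1.1560 0.4862]
P' = Q + AᵀP(A−BK) = [30.8991 3.1560; 3.1560 0.7362]
tr(P') = 31.6353


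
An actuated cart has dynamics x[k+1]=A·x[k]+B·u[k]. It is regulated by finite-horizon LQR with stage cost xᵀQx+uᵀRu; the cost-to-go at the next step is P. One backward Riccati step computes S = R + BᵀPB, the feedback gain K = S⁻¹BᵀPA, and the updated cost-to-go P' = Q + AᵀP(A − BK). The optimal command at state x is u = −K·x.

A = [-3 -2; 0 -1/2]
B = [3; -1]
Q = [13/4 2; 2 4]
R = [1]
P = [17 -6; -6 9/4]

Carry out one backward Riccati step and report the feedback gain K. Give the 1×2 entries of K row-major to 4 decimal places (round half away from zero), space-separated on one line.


BᵀP = [57.0000 -20.2500]
S = R + BᵀPB = [1] + [191.2500] = [192.2500]
BᵀPA = [-171.0000 -103.8750]
K = S⁻¹·BᵀPA = [-0.8895 -0.5403]
A−BK = [-0.3316 -0.3791; -0.8895 -1.0403]
AᵀP(A−BK) = [0.9012 0.6066; 0.6066 0.4376]
P' = Q + AᵀP(A−BK) = [4.1512 2.6066; 2.6066 4.4376]
tr(P') = 8.5888

-0.8895 -0.5403


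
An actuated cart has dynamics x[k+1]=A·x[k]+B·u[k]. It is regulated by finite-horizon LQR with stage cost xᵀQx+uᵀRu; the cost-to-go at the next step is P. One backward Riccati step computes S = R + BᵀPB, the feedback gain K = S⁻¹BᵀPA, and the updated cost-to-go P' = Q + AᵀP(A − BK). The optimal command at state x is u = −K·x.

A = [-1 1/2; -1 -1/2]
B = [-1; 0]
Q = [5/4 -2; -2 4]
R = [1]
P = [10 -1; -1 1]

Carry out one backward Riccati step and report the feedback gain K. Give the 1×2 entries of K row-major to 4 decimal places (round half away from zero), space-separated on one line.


BᵀP = [-10.0000 1.0000]
S = R + BᵀPB = [1] + [10.0000] = [11.0000]
BᵀPA = [9.0000 -5.5000]
K = S⁻¹·BᵀPA = [0.8182 -0.5000]
A−BK = [-0.1818 0.0000; -1.0000 -0.5000]
AᵀP(A−BK) = [1.6364 0.0000; 0.0000 0.5000]
P' = Q + AᵀP(A−BK) = [2.8864 -2.0000; -2.0000 4.5000]
tr(P') = 7.3864

0.8182 -0.5000


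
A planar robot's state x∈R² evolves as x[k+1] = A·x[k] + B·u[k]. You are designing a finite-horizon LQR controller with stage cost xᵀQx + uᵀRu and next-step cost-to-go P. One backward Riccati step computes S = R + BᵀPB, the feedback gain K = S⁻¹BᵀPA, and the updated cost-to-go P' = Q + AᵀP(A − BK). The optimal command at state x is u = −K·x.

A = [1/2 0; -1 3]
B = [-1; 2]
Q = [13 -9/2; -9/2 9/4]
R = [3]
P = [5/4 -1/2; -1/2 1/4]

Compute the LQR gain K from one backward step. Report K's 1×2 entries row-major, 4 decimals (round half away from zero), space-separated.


-0.2931 0.4138

BᵀP = [-2.2500 1.0000]
S = R + BᵀPB = [3] + [4.2500] = [7.2500]
BᵀPA = [-2.1250 3.0000]
K = S⁻¹·BᵀPA = [-0.2931 0.4138]
A−BK = [0.2069 0.4138; -0.4138 2.1724]
AᵀP(A−BK) = [0.4397 -0.6207; -0.6207 1.0086]
P' = Q + AᵀP(A−BK) = [13.4397 -5.1207; -5.1207 3.2586]
tr(P') = 16.6983


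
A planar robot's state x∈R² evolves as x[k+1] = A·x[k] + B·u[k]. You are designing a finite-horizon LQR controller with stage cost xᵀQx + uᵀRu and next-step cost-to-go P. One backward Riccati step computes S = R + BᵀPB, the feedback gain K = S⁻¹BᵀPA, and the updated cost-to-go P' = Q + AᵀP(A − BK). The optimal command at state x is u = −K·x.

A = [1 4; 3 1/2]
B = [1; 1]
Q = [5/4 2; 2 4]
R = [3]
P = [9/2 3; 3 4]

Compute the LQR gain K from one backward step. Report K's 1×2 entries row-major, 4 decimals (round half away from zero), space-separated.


BᵀP = [7.5000 7.0000]
S = R + BᵀPB = [3] + [14.5000] = [17.5000]
BᵀPA = [28.5000 33.5000]
K = S⁻¹·BᵀPA = [1.6286 1.9143]
A−BK = [-0.6286 2.0857; 1.3714 -1.4143]
AᵀP(A−BK) = [12.0857 6.9429; 6.9429 20.8714]
P' = Q + AᵀP(A−BK) = [13.3357 8.9429; 8.9429 24.8714]
tr(P') = 38.2071

1.6286 1.9143


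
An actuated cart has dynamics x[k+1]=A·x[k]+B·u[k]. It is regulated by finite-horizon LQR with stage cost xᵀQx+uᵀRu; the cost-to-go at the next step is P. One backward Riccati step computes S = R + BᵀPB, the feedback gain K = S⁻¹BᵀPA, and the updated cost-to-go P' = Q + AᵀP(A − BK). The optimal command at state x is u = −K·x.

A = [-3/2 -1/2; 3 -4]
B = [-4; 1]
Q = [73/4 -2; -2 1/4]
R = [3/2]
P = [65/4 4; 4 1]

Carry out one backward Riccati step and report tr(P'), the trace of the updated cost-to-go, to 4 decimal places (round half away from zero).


BᵀP = [-61.0000 -15.0000]
S = R + BᵀPB = [3/2] + [229.0000] = [230.5000]
BᵀPA = [46.5000 90.5000]
K = S⁻¹·BᵀPA = [0.2017 0.3926]
A−BK = [-0.6931 1.0705; 2.7983 -4.3926]
AᵀP(A−BK) = [0.1818 -0.0695; -0.0695 0.5300]
P' = Q + AᵀP(A−BK) = [18.4318 -2.0695; -2.0695 0.7800]
tr(P') = 19.2118

19.2118


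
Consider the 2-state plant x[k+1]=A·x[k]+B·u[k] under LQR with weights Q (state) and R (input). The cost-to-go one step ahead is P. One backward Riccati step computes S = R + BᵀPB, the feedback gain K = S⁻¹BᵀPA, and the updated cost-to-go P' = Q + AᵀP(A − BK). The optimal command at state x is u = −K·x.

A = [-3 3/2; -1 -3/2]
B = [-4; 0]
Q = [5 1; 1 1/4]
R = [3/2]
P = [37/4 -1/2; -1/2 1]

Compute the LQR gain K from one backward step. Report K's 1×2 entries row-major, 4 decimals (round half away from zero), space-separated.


0.7291 -0.3913

BᵀP = [-37.0000 2.0000]
S = R + BᵀPB = [3/2] + [148.0000] = [149.5000]
BᵀPA = [109.0000 -58.5000]
K = S⁻¹·BᵀPA = [0.7291 -0.3913]
A−BK = [-0.0836 -0.0652; -1.0000 -1.5000]
AᵀP(A−BK) = [1.7784 1.0272; 1.0272 2.4212]
P' = Q + AᵀP(A−BK) = [6.7784 2.0272; 2.0272 2.6712]
tr(P') = 9.4496


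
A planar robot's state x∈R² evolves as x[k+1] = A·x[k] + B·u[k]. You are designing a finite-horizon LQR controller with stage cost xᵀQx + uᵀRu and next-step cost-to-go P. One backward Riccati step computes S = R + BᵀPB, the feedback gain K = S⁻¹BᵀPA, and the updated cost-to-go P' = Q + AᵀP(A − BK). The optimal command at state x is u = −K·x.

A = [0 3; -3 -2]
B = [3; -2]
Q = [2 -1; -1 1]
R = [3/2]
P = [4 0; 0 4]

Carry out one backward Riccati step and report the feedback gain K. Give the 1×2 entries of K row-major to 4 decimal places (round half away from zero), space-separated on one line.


BᵀP = [12.0000 -8.0000]
S = R + BᵀPB = [3/2] + [52.0000] = [53.5000]
BᵀPA = [24.0000 52.0000]
K = S⁻¹·BᵀPA = [0.4486 0.9720]
A−BK = [-1.3458 0.0841; -2.1028 -0.0561]
AᵀP(A−BK) = [25.2336 0.6729; 0.6729 1.4579]
P' = Q + AᵀP(A−BK) = [27.2336 -0.3271; -0.3271 2.4579]
tr(P') = 29.6916

0.4486 0.9720


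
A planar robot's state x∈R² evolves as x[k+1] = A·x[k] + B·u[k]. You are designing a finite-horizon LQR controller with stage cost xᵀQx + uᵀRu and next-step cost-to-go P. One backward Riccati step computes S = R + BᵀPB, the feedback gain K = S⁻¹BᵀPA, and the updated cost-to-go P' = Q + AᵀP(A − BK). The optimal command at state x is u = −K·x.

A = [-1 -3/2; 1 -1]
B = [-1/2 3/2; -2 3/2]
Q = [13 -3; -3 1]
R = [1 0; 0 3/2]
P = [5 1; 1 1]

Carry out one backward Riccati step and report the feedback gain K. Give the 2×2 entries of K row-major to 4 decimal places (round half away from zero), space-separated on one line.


BᵀP = [-4.5000 -2.5000; 9.0000 3.0000]
S = R + BᵀPB = [1 0; 0 3/2] + [7.2500 -10.5000; -10.5000 18.0000] = [8.2500 -10.5000; -10.5000 19.5000]
BᵀPA = [2.0000 9.2500; -6.0000 -16.5000]
K = S⁻¹·BᵀPA = [-0.4741 0.1407; -0.5630 -0.7704]
A−BK = [-0.3926 -0.2741; 0.8963 0.4370]
AᵀP(A−BK) = [1.5704 1.0963; 1.0963 1.2370]
P' = Q + AᵀP(A−BK) = [14.5704 -1.9037; -1.9037 2.2370]
tr(P') = 16.8074

-0.4741 0.1407 -0.5630 -0.7704


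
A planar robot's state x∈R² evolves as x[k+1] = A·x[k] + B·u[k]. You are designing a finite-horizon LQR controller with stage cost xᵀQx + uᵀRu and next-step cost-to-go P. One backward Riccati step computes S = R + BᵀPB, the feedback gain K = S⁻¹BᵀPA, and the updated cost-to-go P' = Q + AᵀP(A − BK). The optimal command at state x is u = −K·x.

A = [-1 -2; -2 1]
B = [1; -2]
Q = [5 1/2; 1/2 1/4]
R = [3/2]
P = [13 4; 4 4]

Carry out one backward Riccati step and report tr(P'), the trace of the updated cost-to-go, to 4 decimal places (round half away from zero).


BᵀP = [5.0000 -4.0000]
S = R + BᵀPB = [3/2] + [13.0000] = [14.5000]
BᵀPA = [3.0000 -14.0000]
K = S⁻¹·BᵀPA = [0.2069 -0.9655]
A−BK = [-1.2069 -1.0345; -1.5862 -0.9310]
AᵀP(A−BK) = [44.3793 32.8966; 32.8966 26.4828]
P' = Q + AᵀP(A−BK) = [49.3793 33.3966; 33.3966 26.7328]
tr(P') = 76.1121

76.1121


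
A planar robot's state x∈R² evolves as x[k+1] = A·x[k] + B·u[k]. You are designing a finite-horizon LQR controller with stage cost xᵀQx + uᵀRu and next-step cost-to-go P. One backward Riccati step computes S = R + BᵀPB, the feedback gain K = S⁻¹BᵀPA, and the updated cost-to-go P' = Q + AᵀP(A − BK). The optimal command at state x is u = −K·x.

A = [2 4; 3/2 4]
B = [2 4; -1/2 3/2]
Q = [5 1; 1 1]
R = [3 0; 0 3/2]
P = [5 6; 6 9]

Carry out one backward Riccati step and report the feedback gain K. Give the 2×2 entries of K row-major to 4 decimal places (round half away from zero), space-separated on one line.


BᵀP = [7.0000 7.5000; 29.0000 37.5000]
S = R + BᵀPB = [3 0; 0 3/2] + [10.2500 39.2500; 39.2500 172.2500] = [13.2500 39.2500; 39.2500 173.7500]
BᵀPA = [25.2500 58.0000; 114.2500 266.0000]
K = S⁻¹·BᵀPA = [-0.1275 -0.4766; 0.6864 1.6386]
A−BK = [-0.4904 -1.6012; 0.4067 1.3038]
AᵀP(A−BK) = [1.0532 2.8242; 2.8242 7.7755]
P' = Q + AᵀP(A−BK) = [6.0532 3.8242; 3.8242 8.7755]
tr(P') = 14.8287

-0.1275 -0.4766 0.6864 1.6386


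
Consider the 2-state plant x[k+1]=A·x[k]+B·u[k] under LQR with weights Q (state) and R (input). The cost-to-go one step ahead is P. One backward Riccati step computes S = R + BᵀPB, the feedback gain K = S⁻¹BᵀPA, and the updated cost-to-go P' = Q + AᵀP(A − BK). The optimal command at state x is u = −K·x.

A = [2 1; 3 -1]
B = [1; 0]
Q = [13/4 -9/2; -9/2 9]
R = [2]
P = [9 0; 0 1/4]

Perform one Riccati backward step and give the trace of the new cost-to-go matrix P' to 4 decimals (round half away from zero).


BᵀP = [9.0000 0.0000]
S = R + BᵀPB = [2] + [9.0000] = [11.0000]
BᵀPA = [18.0000 9.0000]
K = S⁻¹·BᵀPA = [1.6364 0.8182]
A−BK = [0.3636 0.1818; 3.0000 -1.0000]
AᵀP(A−BK) = [8.7955 2.5227; 2.5227 1.8864]
P' = Q + AᵀP(A−BK) = [12.0455 -1.9773; -1.9773 10.8864]
tr(P') = 22.9318

22.9318


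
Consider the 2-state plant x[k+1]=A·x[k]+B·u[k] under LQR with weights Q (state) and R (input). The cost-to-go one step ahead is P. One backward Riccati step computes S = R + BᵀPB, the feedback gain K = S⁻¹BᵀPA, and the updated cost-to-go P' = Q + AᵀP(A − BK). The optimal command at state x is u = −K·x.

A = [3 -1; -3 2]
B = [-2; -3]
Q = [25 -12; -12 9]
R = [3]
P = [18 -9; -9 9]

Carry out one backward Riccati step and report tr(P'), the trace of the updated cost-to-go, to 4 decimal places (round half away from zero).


527.3125

BᵀP = [-9.0000 -9.0000]
S = R + BᵀPB = [3] + [45.0000] = [48.0000]
BᵀPA = [0.0000 -9.0000]
K = S⁻¹·BᵀPA = [0.0000 -0.1875]
A−BK = [3.0000 -1.3750; -3.0000 1.4375]
AᵀP(A−BK) = [405.0000 -189.0000; -189.0000 88.3125]
P' = Q + AᵀP(A−BK) = [430.0000 -201.0000; -201.0000 97.3125]
tr(P') = 527.3125


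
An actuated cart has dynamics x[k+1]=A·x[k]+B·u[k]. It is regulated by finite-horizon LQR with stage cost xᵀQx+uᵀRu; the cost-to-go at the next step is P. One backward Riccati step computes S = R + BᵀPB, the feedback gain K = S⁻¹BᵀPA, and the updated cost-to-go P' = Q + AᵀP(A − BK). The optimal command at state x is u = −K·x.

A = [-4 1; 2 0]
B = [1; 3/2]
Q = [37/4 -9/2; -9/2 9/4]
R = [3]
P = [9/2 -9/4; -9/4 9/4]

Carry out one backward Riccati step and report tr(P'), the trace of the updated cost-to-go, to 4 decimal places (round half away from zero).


BᵀP = [1.1250 1.1250]
S = R + BᵀPB = [3] + [2.8125] = [5.8125]
BᵀPA = [-2.2500 1.1250]
K = S⁻¹·BᵀPA = [-0.3871 0.1935]
A−BK = [-3.6129 0.8065; 2.5806 -0.2903]
AᵀP(A−BK) = [116.1290 -22.0645; -22.0645 4.2823]
P' = Q + AᵀP(A−BK) = [125.3790 -26.5645; -26.5645 6.5323]
tr(P') = 131.9113

131.9113


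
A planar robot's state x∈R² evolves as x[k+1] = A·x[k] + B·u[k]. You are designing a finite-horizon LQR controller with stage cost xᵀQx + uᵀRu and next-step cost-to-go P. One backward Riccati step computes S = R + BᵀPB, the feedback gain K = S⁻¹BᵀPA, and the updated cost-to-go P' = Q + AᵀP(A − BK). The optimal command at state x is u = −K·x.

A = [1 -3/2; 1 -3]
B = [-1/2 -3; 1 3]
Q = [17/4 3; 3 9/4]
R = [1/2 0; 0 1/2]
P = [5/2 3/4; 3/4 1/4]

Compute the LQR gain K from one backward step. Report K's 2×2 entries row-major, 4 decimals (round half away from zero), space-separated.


BᵀP = [-0.5000 -0.1250; -5.2500 -1.5000]
S = R + BᵀPB = [1/2 0; 0 1/2] + [0.1250 1.1250; 1.1250 11.2500] = [0.6250 1.1250; 1.1250 11.7500]
BᵀPA = [-0.6250 1.1250; -6.7500 12.3750]
K = S⁻¹·BᵀPA = [0.0411 -0.1157; -0.5784 1.0643]
A−BK = [-0.7147 1.6350; 2.6941 -6.0771]
AᵀP(A−BK) = [0.3715 -0.7635; -0.7635 1.5848]
P' = Q + AᵀP(A−BK) = [4.6215 2.2365; 2.2365 3.8348]
tr(P') = 8.4563

0.0411 -0.1157 -0.5784 1.0643


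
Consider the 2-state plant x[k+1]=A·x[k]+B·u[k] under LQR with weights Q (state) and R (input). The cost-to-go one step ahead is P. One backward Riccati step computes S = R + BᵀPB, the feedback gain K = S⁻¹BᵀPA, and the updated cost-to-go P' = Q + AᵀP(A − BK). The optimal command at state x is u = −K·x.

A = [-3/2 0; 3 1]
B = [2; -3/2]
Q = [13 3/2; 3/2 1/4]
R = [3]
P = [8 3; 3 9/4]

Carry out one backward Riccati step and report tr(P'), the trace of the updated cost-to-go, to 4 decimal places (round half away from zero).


BᵀP = [11.5000 2.6250]
S = R + BᵀPB = [3] + [19.0625] = [22.0625]
BᵀPA = [-9.3750 2.6250]
K = S⁻¹·BᵀPA = [-0.4249 0.1190]
A−BK = [-0.6501 -0.2380; 2.3626 1.1785]
AᵀP(A−BK) = [7.2663 3.3654; 3.3654 1.9377]
P' = Q + AᵀP(A−BK) = [20.2663 4.8654; 4.8654 2.1877]
tr(P') = 22.4540

22.4540


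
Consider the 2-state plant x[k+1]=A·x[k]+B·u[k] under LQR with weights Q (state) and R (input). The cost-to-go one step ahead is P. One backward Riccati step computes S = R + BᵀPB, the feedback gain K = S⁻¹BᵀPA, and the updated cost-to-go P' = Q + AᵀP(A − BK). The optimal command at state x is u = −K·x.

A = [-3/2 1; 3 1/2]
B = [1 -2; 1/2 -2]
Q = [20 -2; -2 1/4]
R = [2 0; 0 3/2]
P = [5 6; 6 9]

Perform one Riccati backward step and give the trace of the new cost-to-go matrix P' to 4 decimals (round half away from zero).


27.8387

BᵀP = [8.0000 10.5000; -22.0000 -30.0000]
S = R + BᵀPB = [2 0; 0 3/2] + [13.2500 -37.0000; -37.0000 104.0000] = [15.2500 -37.0000; -37.0000 105.5000]
BᵀPA = [19.5000 13.2500; -57.0000 -37.0000]
K = S⁻¹·BᵀPA = [-0.2157 0.1204; -0.6159 -0.3085]
A−BK = [-2.5162 0.2626; 1.8760 -0.1772]
AᵀP(A−BK) = [7.3480 -0.4315; -0.4315 0.2408]
P' = Q + AᵀP(A−BK) = [27.3480 -2.4315; -2.4315 0.4908]
tr(P') = 27.8387


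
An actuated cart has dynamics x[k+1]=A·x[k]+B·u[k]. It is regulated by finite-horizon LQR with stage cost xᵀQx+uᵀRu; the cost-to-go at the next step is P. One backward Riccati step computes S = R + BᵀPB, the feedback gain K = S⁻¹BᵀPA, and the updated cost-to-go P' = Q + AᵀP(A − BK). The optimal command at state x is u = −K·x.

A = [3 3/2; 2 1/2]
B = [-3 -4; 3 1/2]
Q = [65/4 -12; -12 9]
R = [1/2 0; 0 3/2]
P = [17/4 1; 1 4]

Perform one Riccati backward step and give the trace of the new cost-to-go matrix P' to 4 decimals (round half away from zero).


29.0261

BᵀP = [-9.7500 9.0000; -16.5000 -2.0000]
S = R + BᵀPB = [1/2 0; 0 3/2] + [56.2500 43.5000; 43.5000 65.0000] = [56.7500 43.5000; 43.5000 66.5000]
BᵀPA = [-11.2500 -10.1250; -53.5000 -25.7500]
K = S⁻¹·BᵀPA = [0.8392 0.2375; -1.3535 -0.5425]
A−BK = [0.1038 0.0422; 0.1590 0.0589]
AᵀP(A−BK) = [3.2800 1.2700; 1.2700 0.4961]
P' = Q + AᵀP(A−BK) = [19.5300 -10.7300; -10.7300 9.4961]
tr(P') = 29.0261


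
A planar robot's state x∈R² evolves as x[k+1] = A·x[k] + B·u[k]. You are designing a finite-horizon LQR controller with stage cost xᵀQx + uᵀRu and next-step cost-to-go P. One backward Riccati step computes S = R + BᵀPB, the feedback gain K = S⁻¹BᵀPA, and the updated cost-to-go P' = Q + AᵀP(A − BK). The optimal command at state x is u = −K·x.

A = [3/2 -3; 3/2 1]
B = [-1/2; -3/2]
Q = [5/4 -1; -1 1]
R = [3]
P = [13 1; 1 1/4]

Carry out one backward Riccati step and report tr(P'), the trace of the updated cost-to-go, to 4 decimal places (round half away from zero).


BᵀP = [-8.0000 -0.8750]
S = R + BᵀPB = [3] + [5.3125] = [8.3125]
BᵀPA = [-13.3125 23.1250]
K = S⁻¹·BᵀPA = [-1.6015 2.7820]
A−BK = [0.6992 -1.6090; -0.9023 5.1729]
AᵀP(A−BK) = [12.9925 -24.0902; -24.0902 46.9173]
P' = Q + AᵀP(A−BK) = [14.2425 -25.0902; -25.0902 47.9173]
tr(P') = 62.1598

62.1598


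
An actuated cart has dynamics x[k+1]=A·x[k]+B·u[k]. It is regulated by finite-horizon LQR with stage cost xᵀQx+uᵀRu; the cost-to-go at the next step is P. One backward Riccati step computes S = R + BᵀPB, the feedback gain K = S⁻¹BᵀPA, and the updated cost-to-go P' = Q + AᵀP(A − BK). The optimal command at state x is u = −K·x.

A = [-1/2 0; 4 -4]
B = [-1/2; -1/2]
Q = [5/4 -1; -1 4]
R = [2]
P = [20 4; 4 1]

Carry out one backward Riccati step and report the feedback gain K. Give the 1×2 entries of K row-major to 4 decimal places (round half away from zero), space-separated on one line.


-0.4324 1.0811

BᵀP = [-12.0000 -2.5000]
S = R + BᵀPB = [2] + [7.2500] = [9.2500]
BᵀPA = [-4.0000 10.0000]
K = S⁻¹·BᵀPA = [-0.4324 1.0811]
A−BK = [-0.7162 0.5405; 3.7838 -3.4595]
AᵀP(A−BK) = [3.2703 -3.6757; -3.6757 5.1892]
P' = Q + AᵀP(A−BK) = [4.5203 -4.6757; -4.6757 9.1892]
tr(P') = 13.7095


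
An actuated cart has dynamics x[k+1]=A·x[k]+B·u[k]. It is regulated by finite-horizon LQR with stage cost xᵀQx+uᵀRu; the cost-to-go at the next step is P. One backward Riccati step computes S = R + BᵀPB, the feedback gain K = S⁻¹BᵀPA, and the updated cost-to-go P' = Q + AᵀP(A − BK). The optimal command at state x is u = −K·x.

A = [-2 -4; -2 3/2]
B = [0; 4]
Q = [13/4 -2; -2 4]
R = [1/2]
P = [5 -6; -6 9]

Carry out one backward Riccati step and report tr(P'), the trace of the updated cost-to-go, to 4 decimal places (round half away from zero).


27.8045

BᵀP = [-24.0000 36.0000]
S = R + BᵀPB = [1/2] + [144.0000] = [144.5000]
BᵀPA = [-24.0000 150.0000]
K = S⁻¹·BᵀPA = [-0.1661 1.0381]
A−BK = [-2.0000 -4.0000; -1.3356 -2.6522]
AᵀP(A−BK) = [4.0138 7.9135; 7.9135 16.5407]
P' = Q + AᵀP(A−BK) = [7.2638 5.9135; 5.9135 20.5407]
tr(P') = 27.8045


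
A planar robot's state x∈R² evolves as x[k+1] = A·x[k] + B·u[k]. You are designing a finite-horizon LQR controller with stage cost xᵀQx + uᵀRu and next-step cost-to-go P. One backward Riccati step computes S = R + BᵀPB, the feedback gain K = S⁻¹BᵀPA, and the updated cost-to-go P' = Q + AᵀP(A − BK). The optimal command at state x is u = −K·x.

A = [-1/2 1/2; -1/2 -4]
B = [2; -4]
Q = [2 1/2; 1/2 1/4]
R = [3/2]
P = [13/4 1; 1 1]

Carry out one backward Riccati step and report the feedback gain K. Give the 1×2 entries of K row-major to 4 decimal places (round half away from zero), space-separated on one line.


BᵀP = [2.5000 -2.0000]
S = R + BᵀPB = [3/2] + [13.0000] = [14.5000]
BᵀPA = [-0.2500 9.2500]
K = S⁻¹·BᵀPA = [-0.0172 0.6379]
A−BK = [-0.4655 -0.7759; -0.5690 -1.4483]
AᵀP(A−BK) = [1.5582 3.0970; 3.0970 6.9116]
P' = Q + AᵀP(A−BK) = [3.5582 3.5970; 3.5970 7.1616]
tr(P') = 10.7198

-0.0172 0.6379


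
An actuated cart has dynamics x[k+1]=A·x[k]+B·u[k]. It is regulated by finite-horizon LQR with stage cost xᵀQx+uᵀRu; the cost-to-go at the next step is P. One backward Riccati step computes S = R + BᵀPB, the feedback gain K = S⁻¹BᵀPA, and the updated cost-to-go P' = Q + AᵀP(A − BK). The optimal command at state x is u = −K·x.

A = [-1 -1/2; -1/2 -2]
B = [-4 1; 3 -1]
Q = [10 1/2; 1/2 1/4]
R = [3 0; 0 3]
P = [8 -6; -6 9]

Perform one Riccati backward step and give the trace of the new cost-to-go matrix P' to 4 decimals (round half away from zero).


BᵀP = [-50.0000 51.0000; 14.0000 -15.0000]
S = R + BᵀPB = [3 0; 0 3] + [353.0000 -101.0000; -101.0000 29.0000] = [356.0000 -101.0000; -101.0000 32.0000]
BᵀPA = [24.5000 -77.0000; -6.5000 23.0000]
K = S⁻¹·BᵀPA = [0.1071 -0.1184; 0.1348 0.3451]
A−BK = [-0.7065 -1.3186; -0.6864 -1.2997]
AᵀP(A−BK) = [2.5031 4.6436; 4.6436 8.9471]
P' = Q + AᵀP(A−BK) = [12.5031 5.1436; 5.1436 9.1971]
tr(P') = 21.7003

21.7003


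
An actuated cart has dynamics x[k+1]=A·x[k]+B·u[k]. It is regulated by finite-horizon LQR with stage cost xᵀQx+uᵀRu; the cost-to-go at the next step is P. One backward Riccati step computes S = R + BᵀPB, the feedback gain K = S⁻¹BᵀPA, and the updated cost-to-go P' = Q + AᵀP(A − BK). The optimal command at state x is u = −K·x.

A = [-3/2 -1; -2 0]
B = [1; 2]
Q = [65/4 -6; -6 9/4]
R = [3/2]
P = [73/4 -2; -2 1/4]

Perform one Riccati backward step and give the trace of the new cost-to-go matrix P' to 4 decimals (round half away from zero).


24.4044

BᵀP = [14.2500 -1.5000]
S = R + BᵀPB = [3/2] + [11.2500] = [12.7500]
BᵀPA = [-18.3750 -14.2500]
K = S⁻¹·BᵀPA = [-1.4412 -1.1176]
A−BK = [-0.0588 0.1176; 0.8824 2.2353]
AᵀP(A−BK) = [3.5809 2.8382; 2.8382 2.3235]
P' = Q + AᵀP(A−BK) = [19.8309 -3.1618; -3.1618 4.5735]
tr(P') = 24.4044


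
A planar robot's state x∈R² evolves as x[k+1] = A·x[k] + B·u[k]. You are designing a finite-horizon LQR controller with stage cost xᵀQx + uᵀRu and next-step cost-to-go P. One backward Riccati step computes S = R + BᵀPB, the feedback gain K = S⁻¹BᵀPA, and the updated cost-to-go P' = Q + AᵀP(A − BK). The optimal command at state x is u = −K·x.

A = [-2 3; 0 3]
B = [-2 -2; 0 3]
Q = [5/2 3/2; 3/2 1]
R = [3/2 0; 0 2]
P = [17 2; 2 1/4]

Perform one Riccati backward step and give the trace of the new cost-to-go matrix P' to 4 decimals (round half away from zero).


7.6110

BᵀP = [-34.0000 -4.0000; -28.0000 -3.2500]
S = R + BᵀPB = [3/2 0; 0 2] + [68.0000 56.0000; 56.0000 46.2500] = [69.5000 56.0000; 56.0000 48.2500]
BᵀPA = [68.0000 -114.0000; 56.0000 -93.7500]
K = S⁻¹·BᵀPA = [0.6671 -1.1524; 0.3864 -0.6055]
A−BK = [0.1070 -0.5158; -1.1593 4.8166]
AᵀP(A−BK) = [1.0006 -1.7286; -1.7286 3.1104]
P' = Q + AᵀP(A−BK) = [3.5006 -0.2286; -0.2286 4.1104]
tr(P') = 7.6110


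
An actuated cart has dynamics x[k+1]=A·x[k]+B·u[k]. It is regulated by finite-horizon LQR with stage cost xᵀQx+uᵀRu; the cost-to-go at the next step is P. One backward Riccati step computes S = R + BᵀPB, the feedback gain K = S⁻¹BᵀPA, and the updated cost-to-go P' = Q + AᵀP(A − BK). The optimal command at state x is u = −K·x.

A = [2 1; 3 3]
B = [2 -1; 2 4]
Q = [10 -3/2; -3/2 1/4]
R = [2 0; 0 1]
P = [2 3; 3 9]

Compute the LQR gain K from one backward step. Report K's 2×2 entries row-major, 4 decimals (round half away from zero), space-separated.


0.8913 0.5865 0.3443 0.4761

BᵀP = [10.0000 24.0000; 10.0000 33.0000]
S = R + BᵀPB = [2 0; 0 1] + [68.0000 86.0000; 86.0000 122.0000] = [70.0000 86.0000; 86.0000 123.0000]
BᵀPA = [92.0000 82.0000; 119.0000 109.0000]
K = S⁻¹·BᵀPA = [0.8913 0.5865; 0.3443 0.4761]
A−BK = [0.5618 0.3031; -0.1598 -0.0774]
AᵀP(A−BK) = [2.0297 1.3855; 1.3855 1.0115]
P' = Q + AᵀP(A−BK) = [12.0297 -0.1145; -0.1145 1.2615]
tr(P') = 13.2912


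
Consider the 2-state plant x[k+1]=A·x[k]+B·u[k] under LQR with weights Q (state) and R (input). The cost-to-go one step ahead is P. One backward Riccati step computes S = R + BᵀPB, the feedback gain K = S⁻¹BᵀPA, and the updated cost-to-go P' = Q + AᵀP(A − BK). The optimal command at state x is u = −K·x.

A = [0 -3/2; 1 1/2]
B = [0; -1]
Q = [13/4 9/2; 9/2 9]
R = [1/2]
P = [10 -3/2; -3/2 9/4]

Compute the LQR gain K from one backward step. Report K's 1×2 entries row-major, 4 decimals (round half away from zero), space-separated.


BᵀP = [1.5000 -2.2500]
S = R + BᵀPB = [1/2] + [2.2500] = [2.7500]
BᵀPA = [-2.2500 -3.3750]
K = S⁻¹·BᵀPA = [-0.8182 -1.2273]
A−BK = [0.0000 -1.5000; 0.1818 -0.7273]
AᵀP(A−BK) = [0.4091 0.6136; 0.6136 21.1705]
P' = Q + AᵀP(A−BK) = [3.6591 5.1136; 5.1136 30.1705]
tr(P') = 33.8295

-0.8182 -1.2273


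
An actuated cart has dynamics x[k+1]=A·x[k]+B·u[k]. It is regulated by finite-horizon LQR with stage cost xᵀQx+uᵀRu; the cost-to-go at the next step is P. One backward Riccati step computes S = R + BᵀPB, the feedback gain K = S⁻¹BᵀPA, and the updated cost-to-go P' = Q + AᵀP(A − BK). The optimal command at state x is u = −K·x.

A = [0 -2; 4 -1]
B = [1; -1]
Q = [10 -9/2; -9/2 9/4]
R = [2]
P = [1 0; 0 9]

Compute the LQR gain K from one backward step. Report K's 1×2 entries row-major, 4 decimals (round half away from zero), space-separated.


-3.0000 0.5833

BᵀP = [1.0000 -9.0000]
S = R + BᵀPB = [2] + [10.0000] = [12.0000]
BᵀPA = [-36.0000 7.0000]
K = S⁻¹·BᵀPA = [-3.0000 0.5833]
A−BK = [3.0000 -2.5833; 1.0000 -0.4167]
AᵀP(A−BK) = [36.0000 -15.0000; -15.0000 8.9167]
P' = Q + AᵀP(A−BK) = [46.0000 -19.5000; -19.5000 11.1667]
tr(P') = 57.1667


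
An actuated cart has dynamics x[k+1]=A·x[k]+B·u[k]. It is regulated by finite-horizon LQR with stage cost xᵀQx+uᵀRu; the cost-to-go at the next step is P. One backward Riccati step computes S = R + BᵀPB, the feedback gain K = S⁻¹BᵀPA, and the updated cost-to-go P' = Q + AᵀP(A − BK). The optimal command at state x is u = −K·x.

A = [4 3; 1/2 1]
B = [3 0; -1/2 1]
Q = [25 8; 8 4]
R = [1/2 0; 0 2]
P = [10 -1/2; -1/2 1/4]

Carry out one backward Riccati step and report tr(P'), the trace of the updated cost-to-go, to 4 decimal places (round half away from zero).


31.0523

BᵀP = [30.2500 -1.6250; -0.5000 0.2500]
S = R + BᵀPB = [1/2 0; 0 2] + [91.5625 -1.6250; -1.6250 0.2500] = [92.0625 -1.6250; -1.6250 2.2500]
BᵀPA = [120.1875 89.1250; -1.8750 -1.2500]
K = S⁻¹·BᵀPA = [1.3075 0.9707; 0.1109 0.1455]
A−BK = [0.0776 0.0880; 1.0428 1.3399]
AᵀP(A−BK) = [1.1305 0.9866; 0.9866 0.9218]
P' = Q + AᵀP(A−BK) = [26.1305 8.9866; 8.9866 4.9218]
tr(P') = 31.0523


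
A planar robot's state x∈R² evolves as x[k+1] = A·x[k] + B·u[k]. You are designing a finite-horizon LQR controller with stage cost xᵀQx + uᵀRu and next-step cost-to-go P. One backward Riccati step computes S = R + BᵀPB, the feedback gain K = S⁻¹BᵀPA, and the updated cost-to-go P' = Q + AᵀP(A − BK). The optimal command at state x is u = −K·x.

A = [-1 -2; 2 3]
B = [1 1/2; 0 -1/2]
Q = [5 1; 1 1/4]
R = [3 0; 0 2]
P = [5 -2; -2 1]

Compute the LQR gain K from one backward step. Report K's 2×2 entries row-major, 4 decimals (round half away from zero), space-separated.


BᵀP = [5.0000 -2.0000; 3.5000 -1.5000]
S = R + BᵀPB = [3 0; 0 2] + [5.0000 3.5000; 3.5000 2.5000] = [8.0000 3.5000; 3.5000 4.5000]
BᵀPA = [-9.0000 -16.0000; -6.5000 -11.5000]
K = S⁻¹·BᵀPA = [-0.7474 -1.3368; -0.8632 -1.5158]
A−BK = [0.1789 0.0947; 1.5684 2.2421]
AᵀP(A−BK) = [4.6632 8.1158; 8.1158 14.1789]
P' = Q + AᵀP(A−BK) = [9.6632 9.1158; 9.1158 14.4289]
tr(P') = 24.0921

-0.7474 -1.3368 -0.8632 -1.5158


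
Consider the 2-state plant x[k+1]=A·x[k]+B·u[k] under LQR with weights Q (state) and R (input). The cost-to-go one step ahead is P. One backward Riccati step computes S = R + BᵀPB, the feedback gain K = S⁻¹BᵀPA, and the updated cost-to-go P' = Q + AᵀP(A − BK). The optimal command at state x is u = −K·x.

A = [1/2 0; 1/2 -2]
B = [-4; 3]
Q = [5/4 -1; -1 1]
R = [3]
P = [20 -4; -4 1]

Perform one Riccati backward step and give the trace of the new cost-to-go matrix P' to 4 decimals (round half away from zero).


3.0134

BᵀP = [-92.0000 19.0000]
S = R + BᵀPB = [3] + [425.0000] = [428.0000]
BᵀPA = [-36.5000 -38.0000]
K = S⁻¹·BᵀPA = [-0.0853 -0.0888]
A−BK = [0.1589 -0.3551; 0.7558 -1.7336]
AᵀP(A−BK) = [0.1373 -0.2407; -0.2407 0.6262]
P' = Q + AᵀP(A−BK) = [1.3873 -1.2407; -1.2407 1.6262]
tr(P') = 3.0134


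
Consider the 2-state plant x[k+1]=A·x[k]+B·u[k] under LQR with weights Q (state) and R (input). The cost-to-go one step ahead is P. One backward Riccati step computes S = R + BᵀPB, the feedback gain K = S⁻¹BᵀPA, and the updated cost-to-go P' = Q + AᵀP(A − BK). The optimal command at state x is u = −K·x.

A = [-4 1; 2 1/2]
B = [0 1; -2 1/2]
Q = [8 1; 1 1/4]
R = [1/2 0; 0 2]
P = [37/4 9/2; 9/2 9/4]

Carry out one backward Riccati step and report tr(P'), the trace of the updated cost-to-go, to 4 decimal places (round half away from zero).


14.5976

BᵀP = [-9.0000 -4.5000; 11.5000 5.6250]
S = R + BᵀPB = [1/2 0; 0 2] + [9.0000 -11.2500; -11.2500 14.3125] = [9.5000 -11.2500; -11.2500 16.3125]
BᵀPA = [27.0000 -11.2500; -34.7500 14.3125]
K = S⁻¹·BᵀPA = [1.7426 -0.7921; -0.9285 0.3311]
A−BK = [-3.0715 0.6689; 5.9494 -1.2497]
AᵀP(A−BK) = [5.6854 -1.8570; -1.8570 0.6623]
P' = Q + AᵀP(A−BK) = [13.6854 -0.8570; -0.8570 0.9123]
tr(P') = 14.5976
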